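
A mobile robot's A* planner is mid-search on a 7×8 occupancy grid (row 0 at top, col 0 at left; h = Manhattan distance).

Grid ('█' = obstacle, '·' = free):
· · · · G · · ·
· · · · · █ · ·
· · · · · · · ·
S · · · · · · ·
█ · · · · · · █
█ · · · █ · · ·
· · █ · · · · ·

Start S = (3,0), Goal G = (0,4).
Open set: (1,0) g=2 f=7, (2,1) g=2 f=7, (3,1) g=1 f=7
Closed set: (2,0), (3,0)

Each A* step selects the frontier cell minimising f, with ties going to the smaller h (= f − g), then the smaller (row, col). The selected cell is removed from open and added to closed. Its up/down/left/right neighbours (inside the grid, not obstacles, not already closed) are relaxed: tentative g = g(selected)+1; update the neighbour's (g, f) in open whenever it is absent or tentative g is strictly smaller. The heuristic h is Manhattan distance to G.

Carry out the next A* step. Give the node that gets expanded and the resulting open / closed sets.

expanded=(1,0); open=[(0,0) g=3 f=7, (1,1) g=3 f=7, (2,1) g=2 f=7, (3,1) g=1 f=7]; closed=[(1,0), (2,0), (3,0)]

step 1: expand (1,0) (f=7, h=5) → closed; open now [(0,0) g=3 f=7, (1,1) g=3 f=7, (2,1) g=2 f=7, (3,1) g=1 f=7]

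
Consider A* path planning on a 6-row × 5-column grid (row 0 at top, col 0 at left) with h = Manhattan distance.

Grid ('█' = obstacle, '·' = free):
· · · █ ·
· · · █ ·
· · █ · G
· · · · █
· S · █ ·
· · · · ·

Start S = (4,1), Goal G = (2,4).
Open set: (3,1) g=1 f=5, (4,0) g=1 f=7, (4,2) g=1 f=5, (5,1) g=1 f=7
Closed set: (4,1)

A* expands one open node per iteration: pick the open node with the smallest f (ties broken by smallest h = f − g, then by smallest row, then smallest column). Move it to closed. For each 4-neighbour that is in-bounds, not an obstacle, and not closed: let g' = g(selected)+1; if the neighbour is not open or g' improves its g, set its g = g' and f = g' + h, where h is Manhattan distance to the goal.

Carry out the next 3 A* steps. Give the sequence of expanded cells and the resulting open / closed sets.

order=[(3,1) → (2,1) → (3,2)]; open=[(1,1) g=3 f=7, (2,0) g=3 f=7, (3,0) g=2 f=7, (3,3) g=3 f=5, (4,0) g=1 f=7, (4,2) g=1 f=5, (5,1) g=1 f=7]; closed=[(2,1), (3,1), (3,2), (4,1)]

step 1: expand (3,1) (f=5, h=4) → closed; open now [(2,1) g=2 f=5, (3,0) g=2 f=7, (3,2) g=2 f=5, (4,0) g=1 f=7, (4,2) g=1 f=5, (5,1) g=1 f=7]
step 2: expand (2,1) (f=5, h=3) → closed; open now [(1,1) g=3 f=7, (2,0) g=3 f=7, (3,0) g=2 f=7, (3,2) g=2 f=5, (4,0) g=1 f=7, (4,2) g=1 f=5, (5,1) g=1 f=7]
step 3: expand (3,2) (f=5, h=3) → closed; open now [(1,1) g=3 f=7, (2,0) g=3 f=7, (3,0) g=2 f=7, (3,3) g=3 f=5, (4,0) g=1 f=7, (4,2) g=1 f=5, (5,1) g=1 f=7]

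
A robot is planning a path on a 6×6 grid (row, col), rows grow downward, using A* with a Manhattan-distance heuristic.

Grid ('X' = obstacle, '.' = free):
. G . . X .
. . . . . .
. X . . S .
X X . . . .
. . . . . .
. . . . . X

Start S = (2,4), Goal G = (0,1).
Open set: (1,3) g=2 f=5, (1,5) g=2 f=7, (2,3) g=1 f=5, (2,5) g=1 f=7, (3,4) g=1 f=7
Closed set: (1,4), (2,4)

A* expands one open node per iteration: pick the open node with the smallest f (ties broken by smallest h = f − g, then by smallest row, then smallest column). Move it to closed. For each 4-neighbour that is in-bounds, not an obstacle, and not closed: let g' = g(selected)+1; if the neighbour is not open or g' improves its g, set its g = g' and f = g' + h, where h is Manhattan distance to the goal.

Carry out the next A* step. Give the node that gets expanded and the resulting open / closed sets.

step 1: expand (1,3) (f=5, h=3) → closed; open now [(0,3) g=3 f=5, (1,2) g=3 f=5, (1,5) g=2 f=7, (2,3) g=1 f=5, (2,5) g=1 f=7, (3,4) g=1 f=7]

expanded=(1,3); open=[(0,3) g=3 f=5, (1,2) g=3 f=5, (1,5) g=2 f=7, (2,3) g=1 f=5, (2,5) g=1 f=7, (3,4) g=1 f=7]; closed=[(1,3), (1,4), (2,4)]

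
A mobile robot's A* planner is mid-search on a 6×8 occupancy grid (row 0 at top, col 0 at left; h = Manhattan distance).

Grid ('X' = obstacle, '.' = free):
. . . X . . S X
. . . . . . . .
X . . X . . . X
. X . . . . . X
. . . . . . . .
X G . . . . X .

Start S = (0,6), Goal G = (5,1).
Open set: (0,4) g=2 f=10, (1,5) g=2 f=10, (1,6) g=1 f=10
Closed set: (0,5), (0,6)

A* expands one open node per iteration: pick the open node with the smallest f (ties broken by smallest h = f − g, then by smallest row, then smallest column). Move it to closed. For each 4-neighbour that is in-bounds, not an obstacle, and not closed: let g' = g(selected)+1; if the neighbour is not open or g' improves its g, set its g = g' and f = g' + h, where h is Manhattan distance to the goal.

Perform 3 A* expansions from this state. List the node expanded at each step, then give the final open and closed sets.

step 1: expand (0,4) (f=10, h=8) → closed; open now [(1,4) g=3 f=10, (1,5) g=2 f=10, (1,6) g=1 f=10]
step 2: expand (1,4) (f=10, h=7) → closed; open now [(1,3) g=4 f=10, (1,5) g=2 f=10, (1,6) g=1 f=10, (2,4) g=4 f=10]
step 3: expand (1,3) (f=10, h=6) → closed; open now [(1,2) g=5 f=10, (1,5) g=2 f=10, (1,6) g=1 f=10, (2,4) g=4 f=10]

order=[(0,4) → (1,4) → (1,3)]; open=[(1,2) g=5 f=10, (1,5) g=2 f=10, (1,6) g=1 f=10, (2,4) g=4 f=10]; closed=[(0,4), (0,5), (0,6), (1,3), (1,4)]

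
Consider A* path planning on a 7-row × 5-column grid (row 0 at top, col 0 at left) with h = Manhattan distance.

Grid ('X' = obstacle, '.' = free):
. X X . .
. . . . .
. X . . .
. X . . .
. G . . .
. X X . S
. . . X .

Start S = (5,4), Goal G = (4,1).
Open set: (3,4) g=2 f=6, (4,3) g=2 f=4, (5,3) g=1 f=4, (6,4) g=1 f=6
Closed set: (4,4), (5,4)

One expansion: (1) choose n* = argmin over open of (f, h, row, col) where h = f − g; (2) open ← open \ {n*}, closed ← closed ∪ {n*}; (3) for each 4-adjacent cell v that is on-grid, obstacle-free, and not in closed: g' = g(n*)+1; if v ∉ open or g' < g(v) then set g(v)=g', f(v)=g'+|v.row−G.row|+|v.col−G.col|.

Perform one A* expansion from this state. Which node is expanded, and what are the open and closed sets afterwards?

step 1: expand (4,3) (f=4, h=2) → closed; open now [(3,3) g=3 f=6, (3,4) g=2 f=6, (4,2) g=3 f=4, (5,3) g=1 f=4, (6,4) g=1 f=6]

expanded=(4,3); open=[(3,3) g=3 f=6, (3,4) g=2 f=6, (4,2) g=3 f=4, (5,3) g=1 f=4, (6,4) g=1 f=6]; closed=[(4,3), (4,4), (5,4)]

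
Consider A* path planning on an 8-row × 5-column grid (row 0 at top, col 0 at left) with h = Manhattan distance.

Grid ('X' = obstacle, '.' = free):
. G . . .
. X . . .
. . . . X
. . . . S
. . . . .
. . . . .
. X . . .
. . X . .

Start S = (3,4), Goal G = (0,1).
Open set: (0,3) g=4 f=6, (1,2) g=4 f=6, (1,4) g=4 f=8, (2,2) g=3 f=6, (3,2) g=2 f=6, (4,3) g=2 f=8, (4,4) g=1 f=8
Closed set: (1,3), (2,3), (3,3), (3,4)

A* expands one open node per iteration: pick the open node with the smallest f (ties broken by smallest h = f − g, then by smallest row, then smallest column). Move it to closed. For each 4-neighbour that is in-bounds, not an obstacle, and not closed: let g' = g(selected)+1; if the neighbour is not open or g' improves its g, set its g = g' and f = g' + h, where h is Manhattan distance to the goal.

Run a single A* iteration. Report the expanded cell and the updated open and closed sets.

expanded=(0,3); open=[(0,2) g=5 f=6, (0,4) g=5 f=8, (1,2) g=4 f=6, (1,4) g=4 f=8, (2,2) g=3 f=6, (3,2) g=2 f=6, (4,3) g=2 f=8, (4,4) g=1 f=8]; closed=[(0,3), (1,3), (2,3), (3,3), (3,4)]

step 1: expand (0,3) (f=6, h=2) → closed; open now [(0,2) g=5 f=6, (0,4) g=5 f=8, (1,2) g=4 f=6, (1,4) g=4 f=8, (2,2) g=3 f=6, (3,2) g=2 f=6, (4,3) g=2 f=8, (4,4) g=1 f=8]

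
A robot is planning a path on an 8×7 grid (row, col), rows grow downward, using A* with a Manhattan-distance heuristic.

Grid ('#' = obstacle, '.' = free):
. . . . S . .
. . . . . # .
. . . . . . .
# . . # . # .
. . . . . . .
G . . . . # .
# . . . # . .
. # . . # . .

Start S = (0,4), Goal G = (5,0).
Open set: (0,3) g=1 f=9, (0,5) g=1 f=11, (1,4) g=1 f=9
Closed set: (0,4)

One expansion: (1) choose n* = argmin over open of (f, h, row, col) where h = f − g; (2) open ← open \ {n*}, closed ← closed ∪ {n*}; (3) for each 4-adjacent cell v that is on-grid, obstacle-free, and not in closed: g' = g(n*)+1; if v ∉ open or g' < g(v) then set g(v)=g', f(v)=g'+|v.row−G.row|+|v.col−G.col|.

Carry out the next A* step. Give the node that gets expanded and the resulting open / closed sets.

step 1: expand (0,3) (f=9, h=8) → closed; open now [(0,2) g=2 f=9, (0,5) g=1 f=11, (1,3) g=2 f=9, (1,4) g=1 f=9]

expanded=(0,3); open=[(0,2) g=2 f=9, (0,5) g=1 f=11, (1,3) g=2 f=9, (1,4) g=1 f=9]; closed=[(0,3), (0,4)]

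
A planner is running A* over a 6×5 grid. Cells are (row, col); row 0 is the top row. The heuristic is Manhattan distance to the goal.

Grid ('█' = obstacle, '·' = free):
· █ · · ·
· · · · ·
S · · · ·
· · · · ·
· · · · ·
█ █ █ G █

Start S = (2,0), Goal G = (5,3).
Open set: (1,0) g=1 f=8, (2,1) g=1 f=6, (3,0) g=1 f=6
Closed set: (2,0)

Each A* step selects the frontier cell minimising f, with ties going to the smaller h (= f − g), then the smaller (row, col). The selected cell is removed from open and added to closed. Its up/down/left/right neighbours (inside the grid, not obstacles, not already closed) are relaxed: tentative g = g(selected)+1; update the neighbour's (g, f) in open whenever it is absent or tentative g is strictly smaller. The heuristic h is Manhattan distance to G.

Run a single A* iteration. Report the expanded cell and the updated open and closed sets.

expanded=(2,1); open=[(1,0) g=1 f=8, (1,1) g=2 f=8, (2,2) g=2 f=6, (3,0) g=1 f=6, (3,1) g=2 f=6]; closed=[(2,0), (2,1)]

step 1: expand (2,1) (f=6, h=5) → closed; open now [(1,0) g=1 f=8, (1,1) g=2 f=8, (2,2) g=2 f=6, (3,0) g=1 f=6, (3,1) g=2 f=6]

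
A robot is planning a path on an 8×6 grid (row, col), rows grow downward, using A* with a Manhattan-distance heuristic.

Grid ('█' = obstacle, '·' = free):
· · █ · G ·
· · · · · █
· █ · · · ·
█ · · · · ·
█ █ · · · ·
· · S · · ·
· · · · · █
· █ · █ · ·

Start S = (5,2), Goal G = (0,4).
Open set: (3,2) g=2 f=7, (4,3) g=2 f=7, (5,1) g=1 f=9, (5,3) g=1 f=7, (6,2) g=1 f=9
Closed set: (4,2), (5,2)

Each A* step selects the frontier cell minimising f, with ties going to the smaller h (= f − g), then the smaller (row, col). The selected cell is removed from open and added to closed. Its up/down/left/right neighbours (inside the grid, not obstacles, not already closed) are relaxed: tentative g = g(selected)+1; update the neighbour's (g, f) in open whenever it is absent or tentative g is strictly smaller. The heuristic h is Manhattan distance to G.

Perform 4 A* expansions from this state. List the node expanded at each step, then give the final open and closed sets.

step 1: expand (3,2) (f=7, h=5) → closed; open now [(2,2) g=3 f=7, (3,1) g=3 f=9, (3,3) g=3 f=7, (4,3) g=2 f=7, (5,1) g=1 f=9, (5,3) g=1 f=7, (6,2) g=1 f=9]
step 2: expand (2,2) (f=7, h=4) → closed; open now [(1,2) g=4 f=7, (2,3) g=4 f=7, (3,1) g=3 f=9, (3,3) g=3 f=7, (4,3) g=2 f=7, (5,1) g=1 f=9, (5,3) g=1 f=7, (6,2) g=1 f=9]
step 3: expand (1,2) (f=7, h=3) → closed; open now [(1,1) g=5 f=9, (1,3) g=5 f=7, (2,3) g=4 f=7, (3,1) g=3 f=9, (3,3) g=3 f=7, (4,3) g=2 f=7, (5,1) g=1 f=9, (5,3) g=1 f=7, (6,2) g=1 f=9]
step 4: expand (1,3) (f=7, h=2) → closed; open now [(0,3) g=6 f=7, (1,1) g=5 f=9, (1,4) g=6 f=7, (2,3) g=4 f=7, (3,1) g=3 f=9, (3,3) g=3 f=7, (4,3) g=2 f=7, (5,1) g=1 f=9, (5,3) g=1 f=7, (6,2) g=1 f=9]

order=[(3,2) → (2,2) → (1,2) → (1,3)]; open=[(0,3) g=6 f=7, (1,1) g=5 f=9, (1,4) g=6 f=7, (2,3) g=4 f=7, (3,1) g=3 f=9, (3,3) g=3 f=7, (4,3) g=2 f=7, (5,1) g=1 f=9, (5,3) g=1 f=7, (6,2) g=1 f=9]; closed=[(1,2), (1,3), (2,2), (3,2), (4,2), (5,2)]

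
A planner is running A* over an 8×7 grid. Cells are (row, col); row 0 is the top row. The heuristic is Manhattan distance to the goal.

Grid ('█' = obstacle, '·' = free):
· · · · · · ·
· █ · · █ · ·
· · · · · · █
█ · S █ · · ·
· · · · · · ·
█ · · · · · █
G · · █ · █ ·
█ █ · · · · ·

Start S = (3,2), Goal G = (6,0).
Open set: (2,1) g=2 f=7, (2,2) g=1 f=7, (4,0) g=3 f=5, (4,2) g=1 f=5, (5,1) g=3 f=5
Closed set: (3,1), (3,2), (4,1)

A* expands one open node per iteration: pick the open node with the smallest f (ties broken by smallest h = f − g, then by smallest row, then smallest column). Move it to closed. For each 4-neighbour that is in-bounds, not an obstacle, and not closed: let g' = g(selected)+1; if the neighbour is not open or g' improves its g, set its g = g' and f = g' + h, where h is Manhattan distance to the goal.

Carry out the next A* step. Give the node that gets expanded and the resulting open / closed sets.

expanded=(4,0); open=[(2,1) g=2 f=7, (2,2) g=1 f=7, (4,2) g=1 f=5, (5,1) g=3 f=5]; closed=[(3,1), (3,2), (4,0), (4,1)]

step 1: expand (4,0) (f=5, h=2) → closed; open now [(2,1) g=2 f=7, (2,2) g=1 f=7, (4,2) g=1 f=5, (5,1) g=3 f=5]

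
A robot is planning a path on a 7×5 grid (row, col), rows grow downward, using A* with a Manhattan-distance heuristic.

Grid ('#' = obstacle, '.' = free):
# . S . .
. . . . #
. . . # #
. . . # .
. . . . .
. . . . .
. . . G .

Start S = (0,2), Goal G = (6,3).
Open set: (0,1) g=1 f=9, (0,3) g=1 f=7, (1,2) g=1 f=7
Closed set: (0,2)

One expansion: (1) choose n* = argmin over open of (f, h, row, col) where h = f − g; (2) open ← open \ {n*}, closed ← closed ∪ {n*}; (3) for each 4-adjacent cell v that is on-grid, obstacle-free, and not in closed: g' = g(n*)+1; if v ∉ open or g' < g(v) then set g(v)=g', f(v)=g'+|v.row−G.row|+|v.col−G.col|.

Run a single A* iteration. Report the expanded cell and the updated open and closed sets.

expanded=(0,3); open=[(0,1) g=1 f=9, (0,4) g=2 f=9, (1,2) g=1 f=7, (1,3) g=2 f=7]; closed=[(0,2), (0,3)]

step 1: expand (0,3) (f=7, h=6) → closed; open now [(0,1) g=1 f=9, (0,4) g=2 f=9, (1,2) g=1 f=7, (1,3) g=2 f=7]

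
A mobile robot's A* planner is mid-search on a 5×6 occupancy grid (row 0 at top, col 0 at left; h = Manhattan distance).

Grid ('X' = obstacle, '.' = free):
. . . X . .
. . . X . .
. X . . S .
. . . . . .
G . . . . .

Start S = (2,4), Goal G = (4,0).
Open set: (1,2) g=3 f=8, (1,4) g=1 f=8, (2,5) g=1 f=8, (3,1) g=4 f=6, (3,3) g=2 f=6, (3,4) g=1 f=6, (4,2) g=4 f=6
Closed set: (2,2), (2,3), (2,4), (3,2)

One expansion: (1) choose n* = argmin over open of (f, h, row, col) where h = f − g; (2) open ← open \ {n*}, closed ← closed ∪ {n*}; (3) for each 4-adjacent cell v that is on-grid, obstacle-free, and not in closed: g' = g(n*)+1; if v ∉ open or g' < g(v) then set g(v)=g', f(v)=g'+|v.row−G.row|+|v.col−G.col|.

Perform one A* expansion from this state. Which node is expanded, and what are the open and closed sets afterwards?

step 1: expand (3,1) (f=6, h=2) → closed; open now [(1,2) g=3 f=8, (1,4) g=1 f=8, (2,5) g=1 f=8, (3,0) g=5 f=6, (3,3) g=2 f=6, (3,4) g=1 f=6, (4,1) g=5 f=6, (4,2) g=4 f=6]

expanded=(3,1); open=[(1,2) g=3 f=8, (1,4) g=1 f=8, (2,5) g=1 f=8, (3,0) g=5 f=6, (3,3) g=2 f=6, (3,4) g=1 f=6, (4,1) g=5 f=6, (4,2) g=4 f=6]; closed=[(2,2), (2,3), (2,4), (3,1), (3,2)]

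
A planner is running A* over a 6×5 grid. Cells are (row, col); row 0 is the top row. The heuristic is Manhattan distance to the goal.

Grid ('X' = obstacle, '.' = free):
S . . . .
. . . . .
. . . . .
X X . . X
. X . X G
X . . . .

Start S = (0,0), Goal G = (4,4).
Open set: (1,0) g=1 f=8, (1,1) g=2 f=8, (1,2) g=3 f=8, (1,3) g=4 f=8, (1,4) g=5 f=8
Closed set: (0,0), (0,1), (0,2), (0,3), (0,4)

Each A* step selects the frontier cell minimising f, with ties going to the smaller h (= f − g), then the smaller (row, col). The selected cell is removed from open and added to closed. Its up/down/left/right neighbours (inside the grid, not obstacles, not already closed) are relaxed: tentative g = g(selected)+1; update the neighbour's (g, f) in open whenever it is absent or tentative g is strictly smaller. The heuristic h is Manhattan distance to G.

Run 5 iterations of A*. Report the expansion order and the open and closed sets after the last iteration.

order=[(1,4) → (2,4) → (1,3) → (2,3) → (3,3)]; open=[(1,0) g=1 f=8, (1,1) g=2 f=8, (1,2) g=3 f=8, (2,2) g=6 f=10, (3,2) g=7 f=10]; closed=[(0,0), (0,1), (0,2), (0,3), (0,4), (1,3), (1,4), (2,3), (2,4), (3,3)]

step 1: expand (1,4) (f=8, h=3) → closed; open now [(1,0) g=1 f=8, (1,1) g=2 f=8, (1,2) g=3 f=8, (1,3) g=4 f=8, (2,4) g=6 f=8]
step 2: expand (2,4) (f=8, h=2) → closed; open now [(1,0) g=1 f=8, (1,1) g=2 f=8, (1,2) g=3 f=8, (1,3) g=4 f=8, (2,3) g=7 f=10]
step 3: expand (1,3) (f=8, h=4) → closed; open now [(1,0) g=1 f=8, (1,1) g=2 f=8, (1,2) g=3 f=8, (2,3) g=5 f=8]
step 4: expand (2,3) (f=8, h=3) → closed; open now [(1,0) g=1 f=8, (1,1) g=2 f=8, (1,2) g=3 f=8, (2,2) g=6 f=10, (3,3) g=6 f=8]
step 5: expand (3,3) (f=8, h=2) → closed; open now [(1,0) g=1 f=8, (1,1) g=2 f=8, (1,2) g=3 f=8, (2,2) g=6 f=10, (3,2) g=7 f=10]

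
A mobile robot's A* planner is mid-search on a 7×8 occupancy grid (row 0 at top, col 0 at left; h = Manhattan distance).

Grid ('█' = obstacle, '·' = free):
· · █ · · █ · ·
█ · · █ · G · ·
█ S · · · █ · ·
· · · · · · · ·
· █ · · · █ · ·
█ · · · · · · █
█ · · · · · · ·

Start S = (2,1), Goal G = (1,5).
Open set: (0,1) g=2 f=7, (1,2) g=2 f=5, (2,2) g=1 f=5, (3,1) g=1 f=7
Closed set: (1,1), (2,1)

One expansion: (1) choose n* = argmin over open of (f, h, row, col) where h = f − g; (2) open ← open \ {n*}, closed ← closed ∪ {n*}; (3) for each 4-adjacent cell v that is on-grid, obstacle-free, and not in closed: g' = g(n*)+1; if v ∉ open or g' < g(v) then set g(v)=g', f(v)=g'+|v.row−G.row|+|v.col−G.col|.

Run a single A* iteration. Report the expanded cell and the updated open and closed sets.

step 1: expand (1,2) (f=5, h=3) → closed; open now [(0,1) g=2 f=7, (2,2) g=1 f=5, (3,1) g=1 f=7]

expanded=(1,2); open=[(0,1) g=2 f=7, (2,2) g=1 f=5, (3,1) g=1 f=7]; closed=[(1,1), (1,2), (2,1)]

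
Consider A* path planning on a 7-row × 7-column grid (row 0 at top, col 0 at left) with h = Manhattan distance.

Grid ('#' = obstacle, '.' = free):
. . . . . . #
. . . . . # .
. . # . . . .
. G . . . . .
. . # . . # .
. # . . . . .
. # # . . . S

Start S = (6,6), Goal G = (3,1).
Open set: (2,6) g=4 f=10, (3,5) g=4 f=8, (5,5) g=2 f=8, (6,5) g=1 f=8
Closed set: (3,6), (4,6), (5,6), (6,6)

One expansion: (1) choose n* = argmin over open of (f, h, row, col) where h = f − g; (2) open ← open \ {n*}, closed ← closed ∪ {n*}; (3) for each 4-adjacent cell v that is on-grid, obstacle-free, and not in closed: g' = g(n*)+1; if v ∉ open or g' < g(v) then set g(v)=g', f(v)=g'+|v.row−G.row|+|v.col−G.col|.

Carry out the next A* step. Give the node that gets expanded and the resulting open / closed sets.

step 1: expand (3,5) (f=8, h=4) → closed; open now [(2,5) g=5 f=10, (2,6) g=4 f=10, (3,4) g=5 f=8, (5,5) g=2 f=8, (6,5) g=1 f=8]

expanded=(3,5); open=[(2,5) g=5 f=10, (2,6) g=4 f=10, (3,4) g=5 f=8, (5,5) g=2 f=8, (6,5) g=1 f=8]; closed=[(3,5), (3,6), (4,6), (5,6), (6,6)]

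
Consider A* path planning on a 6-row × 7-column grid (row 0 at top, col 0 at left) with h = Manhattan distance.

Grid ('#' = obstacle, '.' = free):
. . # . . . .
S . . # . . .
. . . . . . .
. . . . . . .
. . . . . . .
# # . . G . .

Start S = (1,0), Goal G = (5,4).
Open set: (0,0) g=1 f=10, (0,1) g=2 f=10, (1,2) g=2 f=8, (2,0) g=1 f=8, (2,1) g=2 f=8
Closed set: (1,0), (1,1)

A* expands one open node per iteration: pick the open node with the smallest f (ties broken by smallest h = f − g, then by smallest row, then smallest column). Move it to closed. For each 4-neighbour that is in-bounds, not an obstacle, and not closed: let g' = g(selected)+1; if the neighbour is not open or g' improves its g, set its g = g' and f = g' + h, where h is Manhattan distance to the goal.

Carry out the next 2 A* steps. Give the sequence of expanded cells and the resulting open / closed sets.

order=[(1,2) → (2,2)]; open=[(0,0) g=1 f=10, (0,1) g=2 f=10, (2,0) g=1 f=8, (2,1) g=2 f=8, (2,3) g=4 f=8, (3,2) g=4 f=8]; closed=[(1,0), (1,1), (1,2), (2,2)]

step 1: expand (1,2) (f=8, h=6) → closed; open now [(0,0) g=1 f=10, (0,1) g=2 f=10, (2,0) g=1 f=8, (2,1) g=2 f=8, (2,2) g=3 f=8]
step 2: expand (2,2) (f=8, h=5) → closed; open now [(0,0) g=1 f=10, (0,1) g=2 f=10, (2,0) g=1 f=8, (2,1) g=2 f=8, (2,3) g=4 f=8, (3,2) g=4 f=8]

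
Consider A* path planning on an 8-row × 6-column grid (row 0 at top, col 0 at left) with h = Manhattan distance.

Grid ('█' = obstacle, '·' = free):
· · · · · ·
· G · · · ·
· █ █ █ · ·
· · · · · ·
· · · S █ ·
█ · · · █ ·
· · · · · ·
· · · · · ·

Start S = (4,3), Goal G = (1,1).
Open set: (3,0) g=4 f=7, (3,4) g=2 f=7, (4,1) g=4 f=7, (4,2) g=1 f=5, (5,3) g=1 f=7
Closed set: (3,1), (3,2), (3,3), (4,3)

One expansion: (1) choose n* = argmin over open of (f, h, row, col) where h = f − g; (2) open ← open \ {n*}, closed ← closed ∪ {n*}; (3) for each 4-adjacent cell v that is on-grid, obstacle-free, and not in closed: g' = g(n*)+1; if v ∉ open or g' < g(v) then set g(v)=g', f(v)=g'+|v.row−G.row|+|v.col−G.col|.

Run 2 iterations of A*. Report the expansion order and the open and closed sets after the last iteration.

order=[(4,2) → (4,1)]; open=[(3,0) g=4 f=7, (3,4) g=2 f=7, (4,0) g=3 f=7, (5,1) g=3 f=7, (5,2) g=2 f=7, (5,3) g=1 f=7]; closed=[(3,1), (3,2), (3,3), (4,1), (4,2), (4,3)]

step 1: expand (4,2) (f=5, h=4) → closed; open now [(3,0) g=4 f=7, (3,4) g=2 f=7, (4,1) g=2 f=5, (5,2) g=2 f=7, (5,3) g=1 f=7]
step 2: expand (4,1) (f=5, h=3) → closed; open now [(3,0) g=4 f=7, (3,4) g=2 f=7, (4,0) g=3 f=7, (5,1) g=3 f=7, (5,2) g=2 f=7, (5,3) g=1 f=7]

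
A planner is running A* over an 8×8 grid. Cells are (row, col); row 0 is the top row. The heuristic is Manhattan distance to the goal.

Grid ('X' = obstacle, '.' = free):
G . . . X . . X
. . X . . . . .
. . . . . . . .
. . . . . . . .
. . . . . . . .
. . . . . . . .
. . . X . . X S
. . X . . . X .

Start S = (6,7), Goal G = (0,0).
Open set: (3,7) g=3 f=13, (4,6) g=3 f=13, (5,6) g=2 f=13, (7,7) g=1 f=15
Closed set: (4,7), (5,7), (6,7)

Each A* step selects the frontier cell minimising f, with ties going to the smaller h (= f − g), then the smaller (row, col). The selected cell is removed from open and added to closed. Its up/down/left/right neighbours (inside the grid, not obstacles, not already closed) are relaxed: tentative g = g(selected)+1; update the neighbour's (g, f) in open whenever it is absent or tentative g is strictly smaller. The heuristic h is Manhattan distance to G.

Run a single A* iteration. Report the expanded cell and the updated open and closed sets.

expanded=(3,7); open=[(2,7) g=4 f=13, (3,6) g=4 f=13, (4,6) g=3 f=13, (5,6) g=2 f=13, (7,7) g=1 f=15]; closed=[(3,7), (4,7), (5,7), (6,7)]

step 1: expand (3,7) (f=13, h=10) → closed; open now [(2,7) g=4 f=13, (3,6) g=4 f=13, (4,6) g=3 f=13, (5,6) g=2 f=13, (7,7) g=1 f=15]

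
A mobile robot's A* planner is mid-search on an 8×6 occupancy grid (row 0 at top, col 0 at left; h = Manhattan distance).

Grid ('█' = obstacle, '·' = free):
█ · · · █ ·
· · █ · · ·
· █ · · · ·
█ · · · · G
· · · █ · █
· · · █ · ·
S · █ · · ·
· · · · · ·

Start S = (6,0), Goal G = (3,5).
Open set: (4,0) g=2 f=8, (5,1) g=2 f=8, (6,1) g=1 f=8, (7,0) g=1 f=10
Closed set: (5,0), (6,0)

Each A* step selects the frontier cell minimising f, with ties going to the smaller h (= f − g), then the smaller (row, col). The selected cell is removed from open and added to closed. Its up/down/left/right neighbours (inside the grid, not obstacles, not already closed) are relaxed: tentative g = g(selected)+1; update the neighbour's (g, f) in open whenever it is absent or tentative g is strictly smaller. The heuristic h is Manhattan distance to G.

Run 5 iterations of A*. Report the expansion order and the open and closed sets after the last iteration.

step 1: expand (4,0) (f=8, h=6) → closed; open now [(4,1) g=3 f=8, (5,1) g=2 f=8, (6,1) g=1 f=8, (7,0) g=1 f=10]
step 2: expand (4,1) (f=8, h=5) → closed; open now [(3,1) g=4 f=8, (4,2) g=4 f=8, (5,1) g=2 f=8, (6,1) g=1 f=8, (7,0) g=1 f=10]
step 3: expand (3,1) (f=8, h=4) → closed; open now [(3,2) g=5 f=8, (4,2) g=4 f=8, (5,1) g=2 f=8, (6,1) g=1 f=8, (7,0) g=1 f=10]
step 4: expand (3,2) (f=8, h=3) → closed; open now [(2,2) g=6 f=10, (3,3) g=6 f=8, (4,2) g=4 f=8, (5,1) g=2 f=8, (6,1) g=1 f=8, (7,0) g=1 f=10]
step 5: expand (3,3) (f=8, h=2) → closed; open now [(2,2) g=6 f=10, (2,3) g=7 f=10, (3,4) g=7 f=8, (4,2) g=4 f=8, (5,1) g=2 f=8, (6,1) g=1 f=8, (7,0) g=1 f=10]

order=[(4,0) → (4,1) → (3,1) → (3,2) → (3,3)]; open=[(2,2) g=6 f=10, (2,3) g=7 f=10, (3,4) g=7 f=8, (4,2) g=4 f=8, (5,1) g=2 f=8, (6,1) g=1 f=8, (7,0) g=1 f=10]; closed=[(3,1), (3,2), (3,3), (4,0), (4,1), (5,0), (6,0)]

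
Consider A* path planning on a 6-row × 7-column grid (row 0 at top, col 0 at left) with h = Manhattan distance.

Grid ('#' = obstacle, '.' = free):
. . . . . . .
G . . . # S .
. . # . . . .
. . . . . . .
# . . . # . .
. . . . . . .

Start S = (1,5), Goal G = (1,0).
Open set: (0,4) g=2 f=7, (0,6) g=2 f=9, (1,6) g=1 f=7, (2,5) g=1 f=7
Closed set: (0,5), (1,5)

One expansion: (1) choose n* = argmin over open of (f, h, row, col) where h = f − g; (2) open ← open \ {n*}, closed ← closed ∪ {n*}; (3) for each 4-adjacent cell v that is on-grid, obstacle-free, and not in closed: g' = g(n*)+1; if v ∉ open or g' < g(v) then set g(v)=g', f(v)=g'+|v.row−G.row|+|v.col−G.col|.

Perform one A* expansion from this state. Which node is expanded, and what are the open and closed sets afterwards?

step 1: expand (0,4) (f=7, h=5) → closed; open now [(0,3) g=3 f=7, (0,6) g=2 f=9, (1,6) g=1 f=7, (2,5) g=1 f=7]

expanded=(0,4); open=[(0,3) g=3 f=7, (0,6) g=2 f=9, (1,6) g=1 f=7, (2,5) g=1 f=7]; closed=[(0,4), (0,5), (1,5)]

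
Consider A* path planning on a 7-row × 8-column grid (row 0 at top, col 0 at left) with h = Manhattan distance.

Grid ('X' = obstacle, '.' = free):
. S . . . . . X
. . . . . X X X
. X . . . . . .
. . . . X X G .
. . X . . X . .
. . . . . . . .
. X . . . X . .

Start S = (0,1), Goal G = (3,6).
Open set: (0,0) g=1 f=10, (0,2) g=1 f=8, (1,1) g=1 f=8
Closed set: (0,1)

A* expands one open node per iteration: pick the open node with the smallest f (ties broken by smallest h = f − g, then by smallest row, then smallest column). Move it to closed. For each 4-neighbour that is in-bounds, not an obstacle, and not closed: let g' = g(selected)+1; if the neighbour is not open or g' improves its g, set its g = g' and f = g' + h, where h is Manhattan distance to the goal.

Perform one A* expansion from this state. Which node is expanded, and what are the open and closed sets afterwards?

step 1: expand (0,2) (f=8, h=7) → closed; open now [(0,0) g=1 f=10, (0,3) g=2 f=8, (1,1) g=1 f=8, (1,2) g=2 f=8]

expanded=(0,2); open=[(0,0) g=1 f=10, (0,3) g=2 f=8, (1,1) g=1 f=8, (1,2) g=2 f=8]; closed=[(0,1), (0,2)]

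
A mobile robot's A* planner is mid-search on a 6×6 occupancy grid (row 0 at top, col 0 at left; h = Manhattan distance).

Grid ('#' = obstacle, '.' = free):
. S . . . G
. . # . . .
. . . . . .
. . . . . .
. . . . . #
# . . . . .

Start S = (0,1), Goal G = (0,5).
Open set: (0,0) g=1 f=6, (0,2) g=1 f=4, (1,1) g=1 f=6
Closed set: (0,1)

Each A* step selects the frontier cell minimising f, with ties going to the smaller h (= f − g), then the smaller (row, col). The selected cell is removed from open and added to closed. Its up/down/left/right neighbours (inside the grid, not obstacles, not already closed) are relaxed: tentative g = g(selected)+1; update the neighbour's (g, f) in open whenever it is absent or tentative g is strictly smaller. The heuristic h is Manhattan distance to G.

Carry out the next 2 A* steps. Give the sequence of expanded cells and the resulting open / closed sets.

order=[(0,2) → (0,3)]; open=[(0,0) g=1 f=6, (0,4) g=3 f=4, (1,1) g=1 f=6, (1,3) g=3 f=6]; closed=[(0,1), (0,2), (0,3)]

step 1: expand (0,2) (f=4, h=3) → closed; open now [(0,0) g=1 f=6, (0,3) g=2 f=4, (1,1) g=1 f=6]
step 2: expand (0,3) (f=4, h=2) → closed; open now [(0,0) g=1 f=6, (0,4) g=3 f=4, (1,1) g=1 f=6, (1,3) g=3 f=6]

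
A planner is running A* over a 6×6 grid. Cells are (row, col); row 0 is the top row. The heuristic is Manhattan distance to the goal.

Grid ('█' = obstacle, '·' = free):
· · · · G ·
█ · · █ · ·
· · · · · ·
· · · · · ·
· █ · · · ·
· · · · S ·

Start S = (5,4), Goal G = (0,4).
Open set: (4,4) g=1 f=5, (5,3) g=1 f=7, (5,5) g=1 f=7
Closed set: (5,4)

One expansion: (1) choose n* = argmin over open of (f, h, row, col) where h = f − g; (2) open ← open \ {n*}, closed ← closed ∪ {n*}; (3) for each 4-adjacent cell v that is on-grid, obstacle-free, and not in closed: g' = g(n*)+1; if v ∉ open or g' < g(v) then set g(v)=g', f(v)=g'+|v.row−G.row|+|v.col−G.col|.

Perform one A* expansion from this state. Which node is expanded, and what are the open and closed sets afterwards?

step 1: expand (4,4) (f=5, h=4) → closed; open now [(3,4) g=2 f=5, (4,3) g=2 f=7, (4,5) g=2 f=7, (5,3) g=1 f=7, (5,5) g=1 f=7]

expanded=(4,4); open=[(3,4) g=2 f=5, (4,3) g=2 f=7, (4,5) g=2 f=7, (5,3) g=1 f=7, (5,5) g=1 f=7]; closed=[(4,4), (5,4)]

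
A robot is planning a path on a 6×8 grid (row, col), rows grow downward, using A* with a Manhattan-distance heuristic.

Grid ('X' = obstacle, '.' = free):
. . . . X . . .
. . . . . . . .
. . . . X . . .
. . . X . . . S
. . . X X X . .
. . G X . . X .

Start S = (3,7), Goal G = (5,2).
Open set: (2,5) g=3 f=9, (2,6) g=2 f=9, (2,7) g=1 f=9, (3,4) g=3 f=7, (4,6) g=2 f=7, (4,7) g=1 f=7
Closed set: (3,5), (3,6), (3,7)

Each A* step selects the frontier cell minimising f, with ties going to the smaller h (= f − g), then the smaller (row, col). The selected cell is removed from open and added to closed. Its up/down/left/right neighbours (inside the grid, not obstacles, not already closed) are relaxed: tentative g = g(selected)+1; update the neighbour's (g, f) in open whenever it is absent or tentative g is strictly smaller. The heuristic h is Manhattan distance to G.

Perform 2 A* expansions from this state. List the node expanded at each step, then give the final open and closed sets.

step 1: expand (3,4) (f=7, h=4) → closed; open now [(2,5) g=3 f=9, (2,6) g=2 f=9, (2,7) g=1 f=9, (4,6) g=2 f=7, (4,7) g=1 f=7]
step 2: expand (4,6) (f=7, h=5) → closed; open now [(2,5) g=3 f=9, (2,6) g=2 f=9, (2,7) g=1 f=9, (4,7) g=1 f=7]

order=[(3,4) → (4,6)]; open=[(2,5) g=3 f=9, (2,6) g=2 f=9, (2,7) g=1 f=9, (4,7) g=1 f=7]; closed=[(3,4), (3,5), (3,6), (3,7), (4,6)]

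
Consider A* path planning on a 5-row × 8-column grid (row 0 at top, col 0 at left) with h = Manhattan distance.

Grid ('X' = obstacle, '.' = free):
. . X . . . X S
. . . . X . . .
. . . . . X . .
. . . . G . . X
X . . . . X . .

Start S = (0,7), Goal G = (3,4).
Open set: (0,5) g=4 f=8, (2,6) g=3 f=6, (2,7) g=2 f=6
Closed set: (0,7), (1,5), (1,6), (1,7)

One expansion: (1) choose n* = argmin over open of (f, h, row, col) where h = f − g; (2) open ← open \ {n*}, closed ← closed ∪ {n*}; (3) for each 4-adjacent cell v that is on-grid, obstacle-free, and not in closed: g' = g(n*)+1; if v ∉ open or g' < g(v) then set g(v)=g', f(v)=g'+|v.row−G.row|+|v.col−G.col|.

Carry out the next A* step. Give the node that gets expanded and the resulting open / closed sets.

step 1: expand (2,6) (f=6, h=3) → closed; open now [(0,5) g=4 f=8, (2,7) g=2 f=6, (3,6) g=4 f=6]

expanded=(2,6); open=[(0,5) g=4 f=8, (2,7) g=2 f=6, (3,6) g=4 f=6]; closed=[(0,7), (1,5), (1,6), (1,7), (2,6)]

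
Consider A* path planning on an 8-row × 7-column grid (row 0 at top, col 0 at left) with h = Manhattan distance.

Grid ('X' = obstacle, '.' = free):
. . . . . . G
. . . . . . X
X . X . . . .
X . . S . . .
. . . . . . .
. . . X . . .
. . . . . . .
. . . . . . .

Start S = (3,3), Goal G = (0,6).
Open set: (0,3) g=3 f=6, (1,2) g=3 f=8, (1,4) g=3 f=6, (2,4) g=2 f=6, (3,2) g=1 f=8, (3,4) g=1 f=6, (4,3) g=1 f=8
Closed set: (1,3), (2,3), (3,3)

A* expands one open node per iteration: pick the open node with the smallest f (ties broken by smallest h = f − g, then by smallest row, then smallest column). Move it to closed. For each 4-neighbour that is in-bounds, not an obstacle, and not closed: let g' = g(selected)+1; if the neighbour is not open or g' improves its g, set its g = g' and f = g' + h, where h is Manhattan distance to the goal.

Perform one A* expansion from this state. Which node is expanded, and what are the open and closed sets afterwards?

expanded=(0,3); open=[(0,2) g=4 f=8, (0,4) g=4 f=6, (1,2) g=3 f=8, (1,4) g=3 f=6, (2,4) g=2 f=6, (3,2) g=1 f=8, (3,4) g=1 f=6, (4,3) g=1 f=8]; closed=[(0,3), (1,3), (2,3), (3,3)]

step 1: expand (0,3) (f=6, h=3) → closed; open now [(0,2) g=4 f=8, (0,4) g=4 f=6, (1,2) g=3 f=8, (1,4) g=3 f=6, (2,4) g=2 f=6, (3,2) g=1 f=8, (3,4) g=1 f=6, (4,3) g=1 f=8]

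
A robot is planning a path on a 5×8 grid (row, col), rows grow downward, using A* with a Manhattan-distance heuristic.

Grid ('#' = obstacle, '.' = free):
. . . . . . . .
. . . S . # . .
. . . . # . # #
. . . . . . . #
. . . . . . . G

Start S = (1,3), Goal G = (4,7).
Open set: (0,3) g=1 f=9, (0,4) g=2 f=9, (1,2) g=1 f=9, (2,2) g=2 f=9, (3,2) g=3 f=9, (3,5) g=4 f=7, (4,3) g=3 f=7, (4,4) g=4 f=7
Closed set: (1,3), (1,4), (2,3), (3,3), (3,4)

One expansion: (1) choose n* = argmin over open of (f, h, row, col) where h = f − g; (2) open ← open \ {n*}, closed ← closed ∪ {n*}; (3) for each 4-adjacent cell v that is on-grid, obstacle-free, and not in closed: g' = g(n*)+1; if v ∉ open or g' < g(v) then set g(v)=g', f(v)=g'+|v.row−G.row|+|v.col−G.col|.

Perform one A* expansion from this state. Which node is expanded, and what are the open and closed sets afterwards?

step 1: expand (3,5) (f=7, h=3) → closed; open now [(0,3) g=1 f=9, (0,4) g=2 f=9, (1,2) g=1 f=9, (2,2) g=2 f=9, (2,5) g=5 f=9, (3,2) g=3 f=9, (3,6) g=5 f=7, (4,3) g=3 f=7, (4,4) g=4 f=7, (4,5) g=5 f=7]

expanded=(3,5); open=[(0,3) g=1 f=9, (0,4) g=2 f=9, (1,2) g=1 f=9, (2,2) g=2 f=9, (2,5) g=5 f=9, (3,2) g=3 f=9, (3,6) g=5 f=7, (4,3) g=3 f=7, (4,4) g=4 f=7, (4,5) g=5 f=7]; closed=[(1,3), (1,4), (2,3), (3,3), (3,4), (3,5)]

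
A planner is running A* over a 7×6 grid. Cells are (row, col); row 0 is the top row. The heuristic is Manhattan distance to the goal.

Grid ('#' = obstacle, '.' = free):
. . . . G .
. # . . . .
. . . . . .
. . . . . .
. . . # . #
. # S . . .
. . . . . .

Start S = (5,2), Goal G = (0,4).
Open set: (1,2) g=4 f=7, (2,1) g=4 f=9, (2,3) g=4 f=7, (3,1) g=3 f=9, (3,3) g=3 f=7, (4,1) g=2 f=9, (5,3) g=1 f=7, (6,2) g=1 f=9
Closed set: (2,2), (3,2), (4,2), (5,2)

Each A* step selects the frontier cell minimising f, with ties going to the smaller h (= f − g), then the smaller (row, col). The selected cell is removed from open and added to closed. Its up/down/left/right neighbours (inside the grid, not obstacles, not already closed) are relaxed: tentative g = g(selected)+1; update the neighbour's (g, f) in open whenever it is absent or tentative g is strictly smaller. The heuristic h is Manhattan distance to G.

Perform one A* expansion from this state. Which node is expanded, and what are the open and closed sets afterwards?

expanded=(1,2); open=[(0,2) g=5 f=7, (1,3) g=5 f=7, (2,1) g=4 f=9, (2,3) g=4 f=7, (3,1) g=3 f=9, (3,3) g=3 f=7, (4,1) g=2 f=9, (5,3) g=1 f=7, (6,2) g=1 f=9]; closed=[(1,2), (2,2), (3,2), (4,2), (5,2)]

step 1: expand (1,2) (f=7, h=3) → closed; open now [(0,2) g=5 f=7, (1,3) g=5 f=7, (2,1) g=4 f=9, (2,3) g=4 f=7, (3,1) g=3 f=9, (3,3) g=3 f=7, (4,1) g=2 f=9, (5,3) g=1 f=7, (6,2) g=1 f=9]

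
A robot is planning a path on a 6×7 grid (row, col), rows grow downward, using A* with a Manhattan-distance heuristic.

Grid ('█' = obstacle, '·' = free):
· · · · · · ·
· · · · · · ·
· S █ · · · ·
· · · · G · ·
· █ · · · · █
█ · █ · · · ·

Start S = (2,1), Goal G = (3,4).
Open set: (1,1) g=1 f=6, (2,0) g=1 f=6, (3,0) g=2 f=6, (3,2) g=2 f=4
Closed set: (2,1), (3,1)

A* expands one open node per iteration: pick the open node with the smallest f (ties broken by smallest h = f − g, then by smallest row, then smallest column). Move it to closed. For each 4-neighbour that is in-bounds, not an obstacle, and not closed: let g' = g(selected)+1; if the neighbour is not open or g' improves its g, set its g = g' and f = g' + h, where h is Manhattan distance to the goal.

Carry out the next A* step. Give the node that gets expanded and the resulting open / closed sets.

expanded=(3,2); open=[(1,1) g=1 f=6, (2,0) g=1 f=6, (3,0) g=2 f=6, (3,3) g=3 f=4, (4,2) g=3 f=6]; closed=[(2,1), (3,1), (3,2)]

step 1: expand (3,2) (f=4, h=2) → closed; open now [(1,1) g=1 f=6, (2,0) g=1 f=6, (3,0) g=2 f=6, (3,3) g=3 f=4, (4,2) g=3 f=6]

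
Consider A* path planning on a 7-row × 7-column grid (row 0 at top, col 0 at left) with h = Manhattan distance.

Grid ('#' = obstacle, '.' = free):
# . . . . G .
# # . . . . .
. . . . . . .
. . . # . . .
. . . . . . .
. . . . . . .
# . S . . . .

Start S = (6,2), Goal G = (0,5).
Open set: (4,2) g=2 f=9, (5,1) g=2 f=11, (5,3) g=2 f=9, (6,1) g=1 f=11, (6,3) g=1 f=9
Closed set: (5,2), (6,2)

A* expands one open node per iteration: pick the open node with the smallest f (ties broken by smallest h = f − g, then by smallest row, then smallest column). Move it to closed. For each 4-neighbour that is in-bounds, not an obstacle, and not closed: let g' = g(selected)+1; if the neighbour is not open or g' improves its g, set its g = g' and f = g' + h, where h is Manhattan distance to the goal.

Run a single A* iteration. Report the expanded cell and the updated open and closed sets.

step 1: expand (4,2) (f=9, h=7) → closed; open now [(3,2) g=3 f=9, (4,1) g=3 f=11, (4,3) g=3 f=9, (5,1) g=2 f=11, (5,3) g=2 f=9, (6,1) g=1 f=11, (6,3) g=1 f=9]

expanded=(4,2); open=[(3,2) g=3 f=9, (4,1) g=3 f=11, (4,3) g=3 f=9, (5,1) g=2 f=11, (5,3) g=2 f=9, (6,1) g=1 f=11, (6,3) g=1 f=9]; closed=[(4,2), (5,2), (6,2)]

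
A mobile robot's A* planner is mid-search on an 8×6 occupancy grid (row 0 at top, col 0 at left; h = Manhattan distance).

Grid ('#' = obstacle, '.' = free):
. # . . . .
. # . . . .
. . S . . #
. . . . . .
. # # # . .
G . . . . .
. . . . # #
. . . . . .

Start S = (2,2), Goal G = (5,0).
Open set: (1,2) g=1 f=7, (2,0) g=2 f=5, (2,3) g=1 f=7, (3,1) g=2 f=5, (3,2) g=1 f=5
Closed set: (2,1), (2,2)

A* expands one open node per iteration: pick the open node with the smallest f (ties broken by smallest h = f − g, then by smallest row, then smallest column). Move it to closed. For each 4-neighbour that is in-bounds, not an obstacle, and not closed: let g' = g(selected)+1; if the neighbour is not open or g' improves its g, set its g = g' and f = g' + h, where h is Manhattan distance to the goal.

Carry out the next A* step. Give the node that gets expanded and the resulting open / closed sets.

expanded=(2,0); open=[(1,0) g=3 f=7, (1,2) g=1 f=7, (2,3) g=1 f=7, (3,0) g=3 f=5, (3,1) g=2 f=5, (3,2) g=1 f=5]; closed=[(2,0), (2,1), (2,2)]

step 1: expand (2,0) (f=5, h=3) → closed; open now [(1,0) g=3 f=7, (1,2) g=1 f=7, (2,3) g=1 f=7, (3,0) g=3 f=5, (3,1) g=2 f=5, (3,2) g=1 f=5]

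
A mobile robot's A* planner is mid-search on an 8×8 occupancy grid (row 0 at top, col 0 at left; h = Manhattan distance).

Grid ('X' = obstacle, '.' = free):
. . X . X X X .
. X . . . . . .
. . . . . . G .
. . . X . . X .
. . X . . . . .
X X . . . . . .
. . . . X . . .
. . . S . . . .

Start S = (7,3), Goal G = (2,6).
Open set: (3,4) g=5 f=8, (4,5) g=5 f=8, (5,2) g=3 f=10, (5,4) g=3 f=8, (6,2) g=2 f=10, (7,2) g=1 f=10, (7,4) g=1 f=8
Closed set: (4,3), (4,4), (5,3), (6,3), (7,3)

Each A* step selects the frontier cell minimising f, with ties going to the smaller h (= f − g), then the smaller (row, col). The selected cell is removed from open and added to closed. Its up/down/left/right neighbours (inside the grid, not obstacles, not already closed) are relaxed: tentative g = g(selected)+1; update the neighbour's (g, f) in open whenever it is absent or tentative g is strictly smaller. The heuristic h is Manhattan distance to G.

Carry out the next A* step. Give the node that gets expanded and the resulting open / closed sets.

step 1: expand (3,4) (f=8, h=3) → closed; open now [(2,4) g=6 f=8, (3,5) g=6 f=8, (4,5) g=5 f=8, (5,2) g=3 f=10, (5,4) g=3 f=8, (6,2) g=2 f=10, (7,2) g=1 f=10, (7,4) g=1 f=8]

expanded=(3,4); open=[(2,4) g=6 f=8, (3,5) g=6 f=8, (4,5) g=5 f=8, (5,2) g=3 f=10, (5,4) g=3 f=8, (6,2) g=2 f=10, (7,2) g=1 f=10, (7,4) g=1 f=8]; closed=[(3,4), (4,3), (4,4), (5,3), (6,3), (7,3)]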